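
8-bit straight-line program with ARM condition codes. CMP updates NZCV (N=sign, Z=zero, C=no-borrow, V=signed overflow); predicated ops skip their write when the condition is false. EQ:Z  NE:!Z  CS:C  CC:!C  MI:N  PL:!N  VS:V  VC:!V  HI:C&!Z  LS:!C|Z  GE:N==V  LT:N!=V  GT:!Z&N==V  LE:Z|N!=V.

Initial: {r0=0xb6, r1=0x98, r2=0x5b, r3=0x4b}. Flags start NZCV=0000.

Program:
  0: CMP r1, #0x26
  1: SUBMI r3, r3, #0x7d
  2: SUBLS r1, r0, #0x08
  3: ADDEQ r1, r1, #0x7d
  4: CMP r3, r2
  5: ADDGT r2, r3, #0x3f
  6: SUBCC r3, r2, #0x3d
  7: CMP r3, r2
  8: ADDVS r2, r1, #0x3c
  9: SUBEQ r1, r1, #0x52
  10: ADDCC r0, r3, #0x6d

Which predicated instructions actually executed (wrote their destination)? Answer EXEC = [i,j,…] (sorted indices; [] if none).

[0] flags=0011 → (cmp)
[1] flags=0011 MI?F → skip
[2] flags=0011 LS?F → skip
[3] flags=0011 EQ?F → skip
[4] flags=1000 → (cmp)
[5] flags=1000 GT?F → skip
[6] flags=1000 CC?T → r3=0x1e
[7] flags=1000 → (cmp)
[8] flags=1000 VS?F → skip
[9] flags=1000 EQ?F → skip
[10] flags=1000 CC?T → r0=0x8b

EXEC = [6,10]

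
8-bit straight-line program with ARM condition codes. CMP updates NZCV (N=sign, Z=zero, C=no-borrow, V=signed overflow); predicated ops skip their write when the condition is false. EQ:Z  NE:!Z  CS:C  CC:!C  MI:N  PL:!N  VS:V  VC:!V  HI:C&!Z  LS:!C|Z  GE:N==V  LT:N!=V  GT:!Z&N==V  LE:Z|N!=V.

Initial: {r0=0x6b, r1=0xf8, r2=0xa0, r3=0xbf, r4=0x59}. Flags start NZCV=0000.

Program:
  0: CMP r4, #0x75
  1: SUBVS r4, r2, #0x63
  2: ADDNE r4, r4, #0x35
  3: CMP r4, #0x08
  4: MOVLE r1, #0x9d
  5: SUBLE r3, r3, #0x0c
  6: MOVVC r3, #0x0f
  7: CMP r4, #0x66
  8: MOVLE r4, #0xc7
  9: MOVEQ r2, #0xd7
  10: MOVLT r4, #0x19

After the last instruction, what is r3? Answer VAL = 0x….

VAL = 0x0f

[0] flags=1000 → (cmp)
[1] flags=1000 VS?F → skip
[2] flags=1000 NE?T → r4=0x8e
[3] flags=1010 → (cmp)
[4] flags=1010 LE?T → r1=0x9d
[5] flags=1010 LE?T → r3=0xb3
[6] flags=1010 VC?T → r3=0x0f
[7] flags=0011 → (cmp)
[8] flags=0011 LE?T → r4=0xc7
[9] flags=0011 EQ?F → skip
[10] flags=0011 LT?T → r4=0x19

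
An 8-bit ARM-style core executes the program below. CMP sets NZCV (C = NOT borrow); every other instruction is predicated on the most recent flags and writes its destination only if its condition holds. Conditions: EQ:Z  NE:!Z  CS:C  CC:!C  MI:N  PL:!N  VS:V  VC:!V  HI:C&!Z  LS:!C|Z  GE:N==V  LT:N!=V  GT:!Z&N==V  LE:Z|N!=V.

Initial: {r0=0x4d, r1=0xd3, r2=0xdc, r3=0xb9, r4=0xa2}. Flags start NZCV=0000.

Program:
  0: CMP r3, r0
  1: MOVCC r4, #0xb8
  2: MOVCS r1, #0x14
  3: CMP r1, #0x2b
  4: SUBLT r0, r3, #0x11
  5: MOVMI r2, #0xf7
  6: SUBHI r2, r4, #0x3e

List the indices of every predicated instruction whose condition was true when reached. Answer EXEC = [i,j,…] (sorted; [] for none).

[0] flags=0011 → (cmp)
[1] flags=0011 CC?F → skip
[2] flags=0011 CS?T → r1=0x14
[3] flags=1000 → (cmp)
[4] flags=1000 LT?T → r0=0xa8
[5] flags=1000 MI?T → r2=0xf7
[6] flags=1000 HI?F → skip

EXEC = [2,4,5]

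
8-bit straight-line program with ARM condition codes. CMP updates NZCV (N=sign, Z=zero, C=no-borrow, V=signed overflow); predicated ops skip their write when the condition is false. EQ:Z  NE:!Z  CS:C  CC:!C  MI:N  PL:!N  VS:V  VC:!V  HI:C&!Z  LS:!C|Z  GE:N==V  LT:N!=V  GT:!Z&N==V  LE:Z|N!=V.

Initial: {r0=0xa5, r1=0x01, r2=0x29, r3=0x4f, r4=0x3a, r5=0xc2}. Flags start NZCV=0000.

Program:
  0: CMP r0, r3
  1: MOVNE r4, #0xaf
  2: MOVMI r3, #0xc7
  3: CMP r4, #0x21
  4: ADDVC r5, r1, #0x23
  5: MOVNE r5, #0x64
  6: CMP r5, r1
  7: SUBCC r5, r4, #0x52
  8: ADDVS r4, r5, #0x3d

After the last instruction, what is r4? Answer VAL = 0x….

VAL = 0xaf

[0] flags=0011 → (cmp)
[1] flags=0011 NE?T → r4=0xaf
[2] flags=0011 MI?F → skip
[3] flags=1010 → (cmp)
[4] flags=1010 VC?T → r5=0x24
[5] flags=1010 NE?T → r5=0x64
[6] flags=0010 → (cmp)
[7] flags=0010 CC?F → skip
[8] flags=0010 VS?F → skip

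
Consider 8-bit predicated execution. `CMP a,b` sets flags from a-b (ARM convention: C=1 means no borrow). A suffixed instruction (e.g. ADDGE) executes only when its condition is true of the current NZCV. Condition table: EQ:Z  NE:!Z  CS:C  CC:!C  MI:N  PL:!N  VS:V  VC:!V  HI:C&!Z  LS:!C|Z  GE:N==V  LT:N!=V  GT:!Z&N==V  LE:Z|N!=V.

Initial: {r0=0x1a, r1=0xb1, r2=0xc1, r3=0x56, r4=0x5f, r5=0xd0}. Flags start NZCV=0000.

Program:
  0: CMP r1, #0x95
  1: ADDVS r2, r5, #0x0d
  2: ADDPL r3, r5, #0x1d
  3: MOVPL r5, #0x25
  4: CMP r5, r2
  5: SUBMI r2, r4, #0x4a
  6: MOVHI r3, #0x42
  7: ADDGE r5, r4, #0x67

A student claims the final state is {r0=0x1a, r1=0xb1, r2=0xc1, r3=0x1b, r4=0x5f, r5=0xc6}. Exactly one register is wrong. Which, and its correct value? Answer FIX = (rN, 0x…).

0: ✓ CMP  NZCV=0010
1: · ADDVS
2: ✓ ADDPL  r3←0xed
3: ✓ MOVPL  r5←0x25
4: ✓ CMP  NZCV=0000
5: · SUBMI
6: · MOVHI
7: ✓ ADDGE  r5←0xc6

FIX = (r3, 0xed)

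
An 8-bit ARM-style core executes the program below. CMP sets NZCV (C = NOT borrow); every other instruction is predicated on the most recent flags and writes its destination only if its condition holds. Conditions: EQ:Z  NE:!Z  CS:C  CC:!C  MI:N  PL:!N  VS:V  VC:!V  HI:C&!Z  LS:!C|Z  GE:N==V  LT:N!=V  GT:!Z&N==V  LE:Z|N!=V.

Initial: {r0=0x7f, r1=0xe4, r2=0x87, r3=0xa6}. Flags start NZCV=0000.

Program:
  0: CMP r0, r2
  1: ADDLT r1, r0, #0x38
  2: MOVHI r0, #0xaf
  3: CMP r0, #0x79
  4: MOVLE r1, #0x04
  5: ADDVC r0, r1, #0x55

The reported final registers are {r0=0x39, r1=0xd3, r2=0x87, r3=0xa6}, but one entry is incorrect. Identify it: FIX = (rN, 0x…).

[0] flags=1001 → (cmp)
[1] flags=1001 LT?F → skip
[2] flags=1001 HI?F → skip
[3] flags=0010 → (cmp)
[4] flags=0010 LE?F → skip
[5] flags=0010 VC?T → r0=0x39

FIX = (r1, 0xe4)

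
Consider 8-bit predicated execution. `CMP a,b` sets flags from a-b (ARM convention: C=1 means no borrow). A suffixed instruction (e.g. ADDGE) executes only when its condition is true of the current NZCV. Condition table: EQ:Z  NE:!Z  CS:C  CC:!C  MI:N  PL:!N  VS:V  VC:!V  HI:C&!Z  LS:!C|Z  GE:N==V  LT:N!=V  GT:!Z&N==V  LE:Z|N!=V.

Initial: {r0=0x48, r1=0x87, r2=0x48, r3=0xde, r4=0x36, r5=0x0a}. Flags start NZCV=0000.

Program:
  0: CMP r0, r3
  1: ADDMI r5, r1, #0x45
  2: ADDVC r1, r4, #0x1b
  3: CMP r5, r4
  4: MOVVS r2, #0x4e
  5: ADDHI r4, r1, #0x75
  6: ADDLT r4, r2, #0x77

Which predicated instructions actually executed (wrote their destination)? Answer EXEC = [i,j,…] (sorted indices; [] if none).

[0] flags=0000 → (cmp)
[1] flags=0000 MI?F → skip
[2] flags=0000 VC?T → r1=0x51
[3] flags=1000 → (cmp)
[4] flags=1000 VS?F → skip
[5] flags=1000 HI?F → skip
[6] flags=1000 LT?T → r4=0xbf

EXEC = [2,6]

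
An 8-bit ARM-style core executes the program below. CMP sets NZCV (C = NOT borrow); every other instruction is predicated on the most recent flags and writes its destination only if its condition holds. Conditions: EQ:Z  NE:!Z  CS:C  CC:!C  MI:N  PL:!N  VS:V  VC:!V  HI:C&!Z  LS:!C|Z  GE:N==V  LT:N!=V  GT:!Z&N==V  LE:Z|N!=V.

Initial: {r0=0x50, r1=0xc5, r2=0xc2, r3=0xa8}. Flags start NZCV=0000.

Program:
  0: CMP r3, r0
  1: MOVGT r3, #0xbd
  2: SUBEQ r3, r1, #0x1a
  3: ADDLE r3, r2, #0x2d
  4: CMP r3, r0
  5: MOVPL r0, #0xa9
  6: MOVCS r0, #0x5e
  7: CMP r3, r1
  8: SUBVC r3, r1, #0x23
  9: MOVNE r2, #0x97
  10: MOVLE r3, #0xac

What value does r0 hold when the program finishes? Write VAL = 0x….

VAL = 0x5e

[0] flags=0011 → (cmp)
[1] flags=0011 GT?F → skip
[2] flags=0011 EQ?F → skip
[3] flags=0011 LE?T → r3=0xef
[4] flags=1010 → (cmp)
[5] flags=1010 PL?F → skip
[6] flags=1010 CS?T → r0=0x5e
[7] flags=0010 → (cmp)
[8] flags=0010 VC?T → r3=0xa2
[9] flags=0010 NE?T → r2=0x97
[10] flags=0010 LE?F → skip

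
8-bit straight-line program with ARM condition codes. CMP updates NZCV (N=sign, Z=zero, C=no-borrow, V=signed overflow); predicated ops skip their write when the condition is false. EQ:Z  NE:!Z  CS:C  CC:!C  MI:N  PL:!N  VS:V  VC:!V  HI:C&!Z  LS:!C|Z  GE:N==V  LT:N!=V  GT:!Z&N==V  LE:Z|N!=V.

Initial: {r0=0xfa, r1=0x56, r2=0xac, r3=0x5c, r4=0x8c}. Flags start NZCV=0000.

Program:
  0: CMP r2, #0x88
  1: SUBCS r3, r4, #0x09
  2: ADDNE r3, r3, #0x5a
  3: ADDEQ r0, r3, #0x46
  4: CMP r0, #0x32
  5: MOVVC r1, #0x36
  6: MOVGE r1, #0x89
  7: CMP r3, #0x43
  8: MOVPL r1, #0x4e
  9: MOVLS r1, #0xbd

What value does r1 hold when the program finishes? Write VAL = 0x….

VAL = 0x36

[0] flags=0010 → (cmp)
[1] flags=0010 CS?T → r3=0x83
[2] flags=0010 NE?T → r3=0xdd
[3] flags=0010 EQ?F → skip
[4] flags=1010 → (cmp)
[5] flags=1010 VC?T → r1=0x36
[6] flags=1010 GE?F → skip
[7] flags=1010 → (cmp)
[8] flags=1010 PL?F → skip
[9] flags=1010 LS?F → skip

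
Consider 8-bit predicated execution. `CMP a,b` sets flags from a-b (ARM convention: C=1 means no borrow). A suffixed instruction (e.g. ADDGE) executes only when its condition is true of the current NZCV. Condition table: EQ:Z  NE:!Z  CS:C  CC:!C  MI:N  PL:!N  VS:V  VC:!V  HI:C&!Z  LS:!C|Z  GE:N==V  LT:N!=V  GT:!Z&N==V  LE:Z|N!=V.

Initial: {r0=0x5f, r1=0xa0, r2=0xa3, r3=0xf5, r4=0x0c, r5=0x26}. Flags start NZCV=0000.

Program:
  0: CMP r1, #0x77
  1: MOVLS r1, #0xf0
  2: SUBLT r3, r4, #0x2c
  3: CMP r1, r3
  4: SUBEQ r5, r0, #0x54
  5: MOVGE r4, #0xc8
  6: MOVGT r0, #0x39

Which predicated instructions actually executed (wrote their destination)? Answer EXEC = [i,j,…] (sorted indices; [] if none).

[0] flags=0011 → (cmp)
[1] flags=0011 LS?F → skip
[2] flags=0011 LT?T → r3=0xe0
[3] flags=1000 → (cmp)
[4] flags=1000 EQ?F → skip
[5] flags=1000 GE?F → skip
[6] flags=1000 GT?F → skip

EXEC = [2]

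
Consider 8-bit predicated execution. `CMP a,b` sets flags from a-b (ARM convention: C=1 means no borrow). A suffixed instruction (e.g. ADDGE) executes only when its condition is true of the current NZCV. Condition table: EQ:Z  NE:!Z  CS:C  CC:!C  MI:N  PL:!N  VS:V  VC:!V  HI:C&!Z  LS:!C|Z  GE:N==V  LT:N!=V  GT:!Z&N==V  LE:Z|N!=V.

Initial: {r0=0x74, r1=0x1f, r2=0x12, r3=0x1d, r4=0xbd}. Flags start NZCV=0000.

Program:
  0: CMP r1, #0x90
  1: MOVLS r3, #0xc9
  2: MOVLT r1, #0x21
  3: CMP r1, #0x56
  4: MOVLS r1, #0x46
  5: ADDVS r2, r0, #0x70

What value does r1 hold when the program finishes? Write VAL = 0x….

[0] flags=1001 → (cmp)
[1] flags=1001 LS?T → r3=0xc9
[2] flags=1001 LT?F → skip
[3] flags=1000 → (cmp)
[4] flags=1000 LS?T → r1=0x46
[5] flags=1000 VS?F → skip

VAL = 0x46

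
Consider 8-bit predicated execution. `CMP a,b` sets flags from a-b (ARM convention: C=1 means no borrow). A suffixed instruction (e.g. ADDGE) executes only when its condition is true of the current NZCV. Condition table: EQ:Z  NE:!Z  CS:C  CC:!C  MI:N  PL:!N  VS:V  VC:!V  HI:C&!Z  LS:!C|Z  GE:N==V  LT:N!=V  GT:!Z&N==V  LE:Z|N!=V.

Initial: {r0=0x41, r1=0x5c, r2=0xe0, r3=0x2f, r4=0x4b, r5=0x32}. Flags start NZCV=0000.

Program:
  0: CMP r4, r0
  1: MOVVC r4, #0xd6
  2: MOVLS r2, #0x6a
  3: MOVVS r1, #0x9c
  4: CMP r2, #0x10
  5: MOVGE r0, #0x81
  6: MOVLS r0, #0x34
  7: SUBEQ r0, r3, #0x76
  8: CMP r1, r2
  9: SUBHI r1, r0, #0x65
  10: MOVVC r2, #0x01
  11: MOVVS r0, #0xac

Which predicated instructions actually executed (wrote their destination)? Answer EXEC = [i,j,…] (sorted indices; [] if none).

[0] flags=0010 → (cmp)
[1] flags=0010 VC?T → r4=0xd6
[2] flags=0010 LS?F → skip
[3] flags=0010 VS?F → skip
[4] flags=1010 → (cmp)
[5] flags=1010 GE?F → skip
[6] flags=1010 LS?F → skip
[7] flags=1010 EQ?F → skip
[8] flags=0000 → (cmp)
[9] flags=0000 HI?F → skip
[10] flags=0000 VC?T → r2=0x01
[11] flags=0000 VS?F → skip

EXEC = [1,10]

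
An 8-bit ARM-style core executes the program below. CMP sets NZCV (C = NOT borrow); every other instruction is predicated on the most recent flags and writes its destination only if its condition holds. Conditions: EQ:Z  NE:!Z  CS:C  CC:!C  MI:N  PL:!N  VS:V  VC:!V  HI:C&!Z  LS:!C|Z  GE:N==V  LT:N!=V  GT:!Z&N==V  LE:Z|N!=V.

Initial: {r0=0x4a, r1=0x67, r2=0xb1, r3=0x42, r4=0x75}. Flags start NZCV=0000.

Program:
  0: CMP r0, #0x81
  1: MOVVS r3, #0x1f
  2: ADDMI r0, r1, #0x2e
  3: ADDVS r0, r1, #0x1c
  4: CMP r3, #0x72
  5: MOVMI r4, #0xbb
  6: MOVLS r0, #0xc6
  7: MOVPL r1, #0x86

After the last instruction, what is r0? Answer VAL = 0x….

VAL = 0xc6

0: ✓ CMP  NZCV=1001
1: ✓ MOVVS  r3←0x1f
2: ✓ ADDMI  r0←0x95
3: ✓ ADDVS  r0←0x83
4: ✓ CMP  NZCV=1000
5: ✓ MOVMI  r4←0xbb
6: ✓ MOVLS  r0←0xc6
7: · MOVPL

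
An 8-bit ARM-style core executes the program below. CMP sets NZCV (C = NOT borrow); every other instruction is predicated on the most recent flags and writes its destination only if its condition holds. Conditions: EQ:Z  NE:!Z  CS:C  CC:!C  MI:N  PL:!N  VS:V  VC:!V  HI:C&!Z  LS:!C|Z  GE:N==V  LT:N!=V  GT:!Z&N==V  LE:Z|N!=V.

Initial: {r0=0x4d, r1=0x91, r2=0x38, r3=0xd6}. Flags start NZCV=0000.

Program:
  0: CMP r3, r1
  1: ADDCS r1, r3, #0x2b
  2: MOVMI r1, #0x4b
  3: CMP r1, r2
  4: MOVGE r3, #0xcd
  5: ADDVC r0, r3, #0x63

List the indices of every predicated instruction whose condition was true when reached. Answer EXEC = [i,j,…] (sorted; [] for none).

EXEC = [1,5]

0: ✓ CMP  NZCV=0010
1: ✓ ADDCS  r1←0x01
2: · MOVMI
3: ✓ CMP  NZCV=1000
4: · MOVGE
5: ✓ ADDVC  r0←0x39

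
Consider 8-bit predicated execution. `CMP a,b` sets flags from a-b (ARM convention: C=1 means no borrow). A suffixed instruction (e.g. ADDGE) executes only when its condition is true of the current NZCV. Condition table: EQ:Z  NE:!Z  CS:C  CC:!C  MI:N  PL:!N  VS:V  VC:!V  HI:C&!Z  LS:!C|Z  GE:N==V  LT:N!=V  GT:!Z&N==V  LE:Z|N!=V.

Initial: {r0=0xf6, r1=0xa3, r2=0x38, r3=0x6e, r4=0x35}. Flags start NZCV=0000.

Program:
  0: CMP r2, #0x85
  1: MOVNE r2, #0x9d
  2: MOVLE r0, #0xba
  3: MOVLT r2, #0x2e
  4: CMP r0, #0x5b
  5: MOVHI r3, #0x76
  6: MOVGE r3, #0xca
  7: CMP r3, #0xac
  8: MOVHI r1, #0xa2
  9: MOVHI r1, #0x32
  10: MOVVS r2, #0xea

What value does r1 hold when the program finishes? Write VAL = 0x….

0: ✓ CMP  NZCV=1001
1: ✓ MOVNE  r2←0x9d
2: · MOVLE
3: · MOVLT
4: ✓ CMP  NZCV=1010
5: ✓ MOVHI  r3←0x76
6: · MOVGE
7: ✓ CMP  NZCV=1001
8: · MOVHI
9: · MOVHI
10: ✓ MOVVS  r2←0xea

VAL = 0xa3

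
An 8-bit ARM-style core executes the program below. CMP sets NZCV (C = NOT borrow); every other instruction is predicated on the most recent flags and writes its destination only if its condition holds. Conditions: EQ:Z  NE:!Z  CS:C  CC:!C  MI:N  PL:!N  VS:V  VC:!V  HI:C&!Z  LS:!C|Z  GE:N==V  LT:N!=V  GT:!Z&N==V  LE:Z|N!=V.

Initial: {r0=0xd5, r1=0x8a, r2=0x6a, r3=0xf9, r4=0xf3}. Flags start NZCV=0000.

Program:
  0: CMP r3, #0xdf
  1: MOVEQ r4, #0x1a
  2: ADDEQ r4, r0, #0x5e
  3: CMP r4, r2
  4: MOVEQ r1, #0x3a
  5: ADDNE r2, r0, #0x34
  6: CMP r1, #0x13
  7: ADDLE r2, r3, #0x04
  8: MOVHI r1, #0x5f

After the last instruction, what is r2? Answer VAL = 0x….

VAL = 0xfd

0: ✓ CMP  NZCV=0010
1: · MOVEQ
2: · ADDEQ
3: ✓ CMP  NZCV=1010
4: · MOVEQ
5: ✓ ADDNE  r2←0x09
6: ✓ CMP  NZCV=0011
7: ✓ ADDLE  r2←0xfd
8: ✓ MOVHI  r1←0x5f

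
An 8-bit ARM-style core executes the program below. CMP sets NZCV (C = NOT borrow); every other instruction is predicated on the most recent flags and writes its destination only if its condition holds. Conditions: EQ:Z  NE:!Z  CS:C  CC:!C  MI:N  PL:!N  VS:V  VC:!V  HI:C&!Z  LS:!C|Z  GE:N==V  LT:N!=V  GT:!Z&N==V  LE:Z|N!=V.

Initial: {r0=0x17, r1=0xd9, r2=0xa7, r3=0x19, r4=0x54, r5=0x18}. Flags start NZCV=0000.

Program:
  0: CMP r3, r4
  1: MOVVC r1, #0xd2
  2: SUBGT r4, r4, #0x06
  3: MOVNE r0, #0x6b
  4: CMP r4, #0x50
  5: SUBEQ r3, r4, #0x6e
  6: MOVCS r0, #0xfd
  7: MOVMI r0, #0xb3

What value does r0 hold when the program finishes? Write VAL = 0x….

[0] flags=1000 → (cmp)
[1] flags=1000 VC?T → r1=0xd2
[2] flags=1000 GT?F → skip
[3] flags=1000 NE?T → r0=0x6b
[4] flags=0010 → (cmp)
[5] flags=0010 EQ?F → skip
[6] flags=0010 CS?T → r0=0xfd
[7] flags=0010 MI?F → skip

VAL = 0xfd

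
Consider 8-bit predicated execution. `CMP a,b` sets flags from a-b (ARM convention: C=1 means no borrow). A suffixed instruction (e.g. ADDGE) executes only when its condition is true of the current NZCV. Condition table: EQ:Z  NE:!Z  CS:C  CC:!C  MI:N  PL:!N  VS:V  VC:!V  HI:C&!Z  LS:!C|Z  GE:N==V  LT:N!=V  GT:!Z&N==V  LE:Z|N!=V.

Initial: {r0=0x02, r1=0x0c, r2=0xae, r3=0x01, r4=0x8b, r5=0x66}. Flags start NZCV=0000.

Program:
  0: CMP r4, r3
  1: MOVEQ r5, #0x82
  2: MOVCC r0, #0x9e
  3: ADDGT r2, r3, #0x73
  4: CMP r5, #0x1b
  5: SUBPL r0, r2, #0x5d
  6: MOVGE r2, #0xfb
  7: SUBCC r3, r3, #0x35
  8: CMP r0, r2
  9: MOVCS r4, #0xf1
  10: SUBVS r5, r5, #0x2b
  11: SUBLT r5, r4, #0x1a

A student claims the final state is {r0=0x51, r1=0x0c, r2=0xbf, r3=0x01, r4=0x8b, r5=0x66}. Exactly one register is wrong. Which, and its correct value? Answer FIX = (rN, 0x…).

FIX = (r2, 0xfb)

[0] flags=1010 → (cmp)
[1] flags=1010 EQ?F → skip
[2] flags=1010 CC?F → skip
[3] flags=1010 GT?F → skip
[4] flags=0010 → (cmp)
[5] flags=0010 PL?T → r0=0x51
[6] flags=0010 GE?T → r2=0xfb
[7] flags=0010 CC?F → skip
[8] flags=0000 → (cmp)
[9] flags=0000 CS?F → skip
[10] flags=0000 VS?F → skip
[11] flags=0000 LT?F → skip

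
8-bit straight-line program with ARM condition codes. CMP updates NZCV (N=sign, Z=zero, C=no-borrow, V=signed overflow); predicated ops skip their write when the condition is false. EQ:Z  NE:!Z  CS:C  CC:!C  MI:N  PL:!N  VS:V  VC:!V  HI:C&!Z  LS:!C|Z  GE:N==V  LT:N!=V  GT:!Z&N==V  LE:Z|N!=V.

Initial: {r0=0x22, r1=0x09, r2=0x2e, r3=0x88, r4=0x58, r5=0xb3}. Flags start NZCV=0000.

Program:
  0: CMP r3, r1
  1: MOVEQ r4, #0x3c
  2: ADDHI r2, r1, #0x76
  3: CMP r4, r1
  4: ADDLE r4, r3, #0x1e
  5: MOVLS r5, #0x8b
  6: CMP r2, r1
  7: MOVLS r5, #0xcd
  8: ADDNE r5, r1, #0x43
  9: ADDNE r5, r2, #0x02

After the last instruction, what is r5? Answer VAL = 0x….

VAL = 0x81

[0] flags=0011 → (cmp)
[1] flags=0011 EQ?F → skip
[2] flags=0011 HI?T → r2=0x7f
[3] flags=0010 → (cmp)
[4] flags=0010 LE?F → skip
[5] flags=0010 LS?F → skip
[6] flags=0010 → (cmp)
[7] flags=0010 LS?F → skip
[8] flags=0010 NE?T → r5=0x4c
[9] flags=0010 NE?T → r5=0x81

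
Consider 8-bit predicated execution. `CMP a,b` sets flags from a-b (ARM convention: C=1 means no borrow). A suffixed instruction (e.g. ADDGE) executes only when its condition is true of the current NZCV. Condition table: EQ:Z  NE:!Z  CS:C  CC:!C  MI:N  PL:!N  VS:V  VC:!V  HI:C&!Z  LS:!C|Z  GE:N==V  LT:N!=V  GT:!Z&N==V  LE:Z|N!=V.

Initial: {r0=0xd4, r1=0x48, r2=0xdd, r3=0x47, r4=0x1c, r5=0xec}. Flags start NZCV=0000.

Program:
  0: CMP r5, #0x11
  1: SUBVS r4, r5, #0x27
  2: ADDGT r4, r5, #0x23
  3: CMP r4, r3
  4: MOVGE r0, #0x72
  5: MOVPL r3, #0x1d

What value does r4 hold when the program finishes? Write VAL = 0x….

[0] flags=1010 → (cmp)
[1] flags=1010 VS?F → skip
[2] flags=1010 GT?F → skip
[3] flags=1000 → (cmp)
[4] flags=1000 GE?F → skip
[5] flags=1000 PL?F → skip

VAL = 0x1c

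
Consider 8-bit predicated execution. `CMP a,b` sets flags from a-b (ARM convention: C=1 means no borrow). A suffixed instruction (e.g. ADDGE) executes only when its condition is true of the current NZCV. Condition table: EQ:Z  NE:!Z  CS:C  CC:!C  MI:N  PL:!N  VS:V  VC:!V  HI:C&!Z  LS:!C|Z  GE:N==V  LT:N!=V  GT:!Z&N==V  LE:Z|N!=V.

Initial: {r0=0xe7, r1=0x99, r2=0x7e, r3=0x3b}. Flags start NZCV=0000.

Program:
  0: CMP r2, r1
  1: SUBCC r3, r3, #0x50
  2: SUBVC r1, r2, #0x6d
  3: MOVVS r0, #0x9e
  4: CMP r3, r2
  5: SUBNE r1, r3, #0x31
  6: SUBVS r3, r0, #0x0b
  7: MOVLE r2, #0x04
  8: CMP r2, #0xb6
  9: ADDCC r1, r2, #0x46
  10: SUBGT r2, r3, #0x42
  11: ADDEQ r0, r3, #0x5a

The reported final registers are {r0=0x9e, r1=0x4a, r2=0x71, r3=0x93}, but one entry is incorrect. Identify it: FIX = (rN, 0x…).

[0] flags=1001 → (cmp)
[1] flags=1001 CC?T → r3=0xeb
[2] flags=1001 VC?F → skip
[3] flags=1001 VS?T → r0=0x9e
[4] flags=0011 → (cmp)
[5] flags=0011 NE?T → r1=0xba
[6] flags=0011 VS?T → r3=0x93
[7] flags=0011 LE?T → r2=0x04
[8] flags=0000 → (cmp)
[9] flags=0000 CC?T → r1=0x4a
[10] flags=0000 GT?T → r2=0x51
[11] flags=0000 EQ?F → skip

FIX = (r2, 0x51)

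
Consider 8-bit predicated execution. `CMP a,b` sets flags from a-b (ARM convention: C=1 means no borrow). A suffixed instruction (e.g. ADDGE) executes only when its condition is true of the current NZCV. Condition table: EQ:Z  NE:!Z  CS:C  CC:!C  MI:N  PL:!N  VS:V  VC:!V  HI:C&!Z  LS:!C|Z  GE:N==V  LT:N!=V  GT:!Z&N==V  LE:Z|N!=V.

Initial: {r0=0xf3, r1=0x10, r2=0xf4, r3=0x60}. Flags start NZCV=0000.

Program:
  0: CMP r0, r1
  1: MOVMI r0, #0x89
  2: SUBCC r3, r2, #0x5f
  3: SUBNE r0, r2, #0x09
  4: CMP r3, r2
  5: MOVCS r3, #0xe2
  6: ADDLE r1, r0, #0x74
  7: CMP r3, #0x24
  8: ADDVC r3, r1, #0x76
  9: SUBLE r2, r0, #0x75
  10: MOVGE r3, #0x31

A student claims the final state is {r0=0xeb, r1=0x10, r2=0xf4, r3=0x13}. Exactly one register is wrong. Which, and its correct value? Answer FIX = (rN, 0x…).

FIX = (r3, 0x31)

[0] flags=1010 → (cmp)
[1] flags=1010 MI?T → r0=0x89
[2] flags=1010 CC?F → skip
[3] flags=1010 NE?T → r0=0xeb
[4] flags=0000 → (cmp)
[5] flags=0000 CS?F → skip
[6] flags=0000 LE?F → skip
[7] flags=0010 → (cmp)
[8] flags=0010 VC?T → r3=0x86
[9] flags=0010 LE?F → skip
[10] flags=0010 GE?T → r3=0x31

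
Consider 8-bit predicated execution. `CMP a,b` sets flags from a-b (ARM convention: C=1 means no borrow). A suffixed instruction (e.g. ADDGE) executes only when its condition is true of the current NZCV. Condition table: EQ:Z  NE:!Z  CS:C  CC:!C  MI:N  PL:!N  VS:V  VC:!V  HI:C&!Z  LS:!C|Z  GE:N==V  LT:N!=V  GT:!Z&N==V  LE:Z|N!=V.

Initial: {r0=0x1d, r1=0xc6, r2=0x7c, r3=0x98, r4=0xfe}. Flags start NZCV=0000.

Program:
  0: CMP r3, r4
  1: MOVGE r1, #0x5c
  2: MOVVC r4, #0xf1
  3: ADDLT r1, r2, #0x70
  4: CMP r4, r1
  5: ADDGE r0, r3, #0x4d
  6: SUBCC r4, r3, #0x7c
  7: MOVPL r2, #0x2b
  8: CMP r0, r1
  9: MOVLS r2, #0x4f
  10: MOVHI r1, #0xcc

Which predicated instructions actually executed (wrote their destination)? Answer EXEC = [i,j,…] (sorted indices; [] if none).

EXEC = [2,3,5,7,9]

[0] flags=1000 → (cmp)
[1] flags=1000 GE?F → skip
[2] flags=1000 VC?T → r4=0xf1
[3] flags=1000 LT?T → r1=0xec
[4] flags=0010 → (cmp)
[5] flags=0010 GE?T → r0=0xe5
[6] flags=0010 CC?F → skip
[7] flags=0010 PL?T → r2=0x2b
[8] flags=1000 → (cmp)
[9] flags=1000 LS?T → r2=0x4f
[10] flags=1000 HI?F → skip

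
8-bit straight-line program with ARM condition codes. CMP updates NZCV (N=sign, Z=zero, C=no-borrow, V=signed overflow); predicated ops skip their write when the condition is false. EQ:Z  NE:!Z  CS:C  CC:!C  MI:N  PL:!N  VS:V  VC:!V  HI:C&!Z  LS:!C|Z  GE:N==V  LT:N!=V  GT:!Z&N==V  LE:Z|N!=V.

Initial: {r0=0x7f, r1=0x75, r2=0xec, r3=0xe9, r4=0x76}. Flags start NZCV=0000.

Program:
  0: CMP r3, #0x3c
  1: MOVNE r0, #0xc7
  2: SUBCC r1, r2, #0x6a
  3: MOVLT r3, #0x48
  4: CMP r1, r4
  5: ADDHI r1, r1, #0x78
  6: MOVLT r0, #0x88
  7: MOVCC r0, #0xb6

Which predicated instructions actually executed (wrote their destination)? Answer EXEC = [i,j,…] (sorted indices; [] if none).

0: ✓ CMP  NZCV=1010
1: ✓ MOVNE  r0←0xc7
2: · SUBCC
3: ✓ MOVLT  r3←0x48
4: ✓ CMP  NZCV=1000
5: · ADDHI
6: ✓ MOVLT  r0←0x88
7: ✓ MOVCC  r0←0xb6

EXEC = [1,3,6,7]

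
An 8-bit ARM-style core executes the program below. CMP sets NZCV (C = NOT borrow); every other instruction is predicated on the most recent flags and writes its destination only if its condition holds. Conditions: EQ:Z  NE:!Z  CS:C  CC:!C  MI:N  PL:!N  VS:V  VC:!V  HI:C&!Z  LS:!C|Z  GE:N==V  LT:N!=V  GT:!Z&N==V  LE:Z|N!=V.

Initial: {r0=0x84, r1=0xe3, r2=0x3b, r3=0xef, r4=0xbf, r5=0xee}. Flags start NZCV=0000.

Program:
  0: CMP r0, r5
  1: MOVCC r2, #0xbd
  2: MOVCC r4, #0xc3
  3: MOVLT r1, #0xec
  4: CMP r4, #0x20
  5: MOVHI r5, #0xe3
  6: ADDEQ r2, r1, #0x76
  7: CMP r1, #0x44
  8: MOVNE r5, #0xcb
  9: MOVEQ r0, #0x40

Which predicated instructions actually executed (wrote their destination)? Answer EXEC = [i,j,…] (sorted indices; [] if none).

0: ✓ CMP  NZCV=1000
1: ✓ MOVCC  r2←0xbd
2: ✓ MOVCC  r4←0xc3
3: ✓ MOVLT  r1←0xec
4: ✓ CMP  NZCV=1010
5: ✓ MOVHI  r5←0xe3
6: · ADDEQ
7: ✓ CMP  NZCV=1010
8: ✓ MOVNE  r5←0xcb
9: · MOVEQ

EXEC = [1,2,3,5,8]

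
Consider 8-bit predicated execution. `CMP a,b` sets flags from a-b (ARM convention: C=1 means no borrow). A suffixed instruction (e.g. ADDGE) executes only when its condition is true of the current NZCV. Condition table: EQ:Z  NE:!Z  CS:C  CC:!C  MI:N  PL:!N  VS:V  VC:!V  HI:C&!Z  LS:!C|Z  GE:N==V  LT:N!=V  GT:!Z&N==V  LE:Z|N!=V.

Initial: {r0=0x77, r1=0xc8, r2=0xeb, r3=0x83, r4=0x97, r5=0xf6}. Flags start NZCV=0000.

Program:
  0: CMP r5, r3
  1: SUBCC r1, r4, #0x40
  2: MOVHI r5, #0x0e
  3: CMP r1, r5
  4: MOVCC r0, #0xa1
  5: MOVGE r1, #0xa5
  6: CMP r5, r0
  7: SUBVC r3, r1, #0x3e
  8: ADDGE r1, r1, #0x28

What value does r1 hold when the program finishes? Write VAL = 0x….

VAL = 0xc8

0: ✓ CMP  NZCV=0010
1: · SUBCC
2: ✓ MOVHI  r5←0x0e
3: ✓ CMP  NZCV=1010
4: · MOVCC
5: · MOVGE
6: ✓ CMP  NZCV=1000
7: ✓ SUBVC  r3←0x8a
8: · ADDGE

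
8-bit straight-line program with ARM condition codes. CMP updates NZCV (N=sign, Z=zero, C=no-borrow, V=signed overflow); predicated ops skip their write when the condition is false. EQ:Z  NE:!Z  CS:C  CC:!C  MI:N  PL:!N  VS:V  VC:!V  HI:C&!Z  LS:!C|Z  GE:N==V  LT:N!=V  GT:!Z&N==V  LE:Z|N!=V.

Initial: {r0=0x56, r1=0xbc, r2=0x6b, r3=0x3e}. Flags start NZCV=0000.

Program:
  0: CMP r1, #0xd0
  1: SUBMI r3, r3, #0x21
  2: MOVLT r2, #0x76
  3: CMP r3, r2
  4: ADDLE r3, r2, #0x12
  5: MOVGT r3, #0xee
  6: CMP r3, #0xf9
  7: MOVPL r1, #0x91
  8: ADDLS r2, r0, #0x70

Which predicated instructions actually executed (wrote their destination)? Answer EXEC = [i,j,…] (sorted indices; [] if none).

[0] flags=1000 → (cmp)
[1] flags=1000 MI?T → r3=0x1d
[2] flags=1000 LT?T → r2=0x76
[3] flags=1000 → (cmp)
[4] flags=1000 LE?T → r3=0x88
[5] flags=1000 GT?F → skip
[6] flags=1000 → (cmp)
[7] flags=1000 PL?F → skip
[8] flags=1000 LS?T → r2=0xc6

EXEC = [1,2,4,8]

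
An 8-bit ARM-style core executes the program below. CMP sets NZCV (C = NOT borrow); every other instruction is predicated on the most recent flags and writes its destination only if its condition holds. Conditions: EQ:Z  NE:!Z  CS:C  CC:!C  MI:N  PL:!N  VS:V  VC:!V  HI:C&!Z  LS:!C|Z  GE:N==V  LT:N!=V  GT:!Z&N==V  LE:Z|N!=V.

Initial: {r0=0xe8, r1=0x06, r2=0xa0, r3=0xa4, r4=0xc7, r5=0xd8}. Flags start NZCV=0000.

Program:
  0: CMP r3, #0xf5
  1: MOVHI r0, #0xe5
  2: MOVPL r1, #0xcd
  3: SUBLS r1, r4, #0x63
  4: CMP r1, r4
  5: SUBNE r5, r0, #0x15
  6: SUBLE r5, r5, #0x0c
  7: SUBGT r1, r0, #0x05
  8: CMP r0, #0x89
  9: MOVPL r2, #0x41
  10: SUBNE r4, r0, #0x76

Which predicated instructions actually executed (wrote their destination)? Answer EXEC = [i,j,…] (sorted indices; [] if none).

EXEC = [3,5,7,9,10]

0: ✓ CMP  NZCV=1000
1: · MOVHI
2: · MOVPL
3: ✓ SUBLS  r1←0x64
4: ✓ CMP  NZCV=1001
5: ✓ SUBNE  r5←0xd3
6: · SUBLE
7: ✓ SUBGT  r1←0xe3
8: ✓ CMP  NZCV=0010
9: ✓ MOVPL  r2←0x41
10: ✓ SUBNE  r4←0x72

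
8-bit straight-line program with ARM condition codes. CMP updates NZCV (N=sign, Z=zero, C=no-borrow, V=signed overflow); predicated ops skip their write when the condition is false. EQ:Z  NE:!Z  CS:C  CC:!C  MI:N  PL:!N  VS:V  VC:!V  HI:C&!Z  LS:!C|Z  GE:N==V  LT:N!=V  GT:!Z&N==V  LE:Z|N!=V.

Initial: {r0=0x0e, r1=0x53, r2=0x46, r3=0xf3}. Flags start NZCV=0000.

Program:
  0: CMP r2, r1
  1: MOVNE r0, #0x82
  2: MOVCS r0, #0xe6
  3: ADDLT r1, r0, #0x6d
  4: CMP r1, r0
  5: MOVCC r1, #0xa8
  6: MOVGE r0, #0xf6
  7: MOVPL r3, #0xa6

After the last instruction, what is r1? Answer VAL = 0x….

VAL = 0xef

0: ✓ CMP  NZCV=1000
1: ✓ MOVNE  r0←0x82
2: · MOVCS
3: ✓ ADDLT  r1←0xef
4: ✓ CMP  NZCV=0010
5: · MOVCC
6: ✓ MOVGE  r0←0xf6
7: ✓ MOVPL  r3←0xa6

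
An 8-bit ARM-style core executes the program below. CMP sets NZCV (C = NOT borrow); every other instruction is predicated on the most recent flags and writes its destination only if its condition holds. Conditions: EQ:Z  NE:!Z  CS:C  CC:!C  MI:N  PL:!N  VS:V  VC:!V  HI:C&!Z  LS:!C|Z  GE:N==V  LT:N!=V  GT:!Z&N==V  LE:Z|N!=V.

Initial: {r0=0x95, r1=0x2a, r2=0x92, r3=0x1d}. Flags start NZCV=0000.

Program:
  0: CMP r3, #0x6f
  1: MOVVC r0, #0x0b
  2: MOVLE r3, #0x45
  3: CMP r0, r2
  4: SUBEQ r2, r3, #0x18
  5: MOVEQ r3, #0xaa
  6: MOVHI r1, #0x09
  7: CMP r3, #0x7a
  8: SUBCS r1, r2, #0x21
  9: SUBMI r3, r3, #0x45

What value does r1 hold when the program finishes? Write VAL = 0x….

VAL = 0x2a

0: ✓ CMP  NZCV=1000
1: ✓ MOVVC  r0←0x0b
2: ✓ MOVLE  r3←0x45
3: ✓ CMP  NZCV=0000
4: · SUBEQ
5: · MOVEQ
6: · MOVHI
7: ✓ CMP  NZCV=1000
8: · SUBCS
9: ✓ SUBMI  r3←0x00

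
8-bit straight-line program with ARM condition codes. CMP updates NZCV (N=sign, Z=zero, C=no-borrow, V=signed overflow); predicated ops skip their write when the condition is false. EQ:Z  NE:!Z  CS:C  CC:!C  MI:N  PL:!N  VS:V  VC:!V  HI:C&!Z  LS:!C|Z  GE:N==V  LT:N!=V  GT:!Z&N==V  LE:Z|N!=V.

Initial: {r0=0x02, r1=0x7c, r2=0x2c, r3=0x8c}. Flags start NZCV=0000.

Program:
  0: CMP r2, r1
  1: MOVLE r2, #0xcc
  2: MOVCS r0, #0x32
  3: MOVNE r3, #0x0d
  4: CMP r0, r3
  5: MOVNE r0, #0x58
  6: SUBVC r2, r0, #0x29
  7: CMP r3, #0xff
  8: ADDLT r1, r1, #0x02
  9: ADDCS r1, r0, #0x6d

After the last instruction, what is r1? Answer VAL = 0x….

0: ✓ CMP  NZCV=1000
1: ✓ MOVLE  r2←0xcc
2: · MOVCS
3: ✓ MOVNE  r3←0x0d
4: ✓ CMP  NZCV=1000
5: ✓ MOVNE  r0←0x58
6: ✓ SUBVC  r2←0x2f
7: ✓ CMP  NZCV=0000
8: · ADDLT
9: · ADDCS

VAL = 0x7c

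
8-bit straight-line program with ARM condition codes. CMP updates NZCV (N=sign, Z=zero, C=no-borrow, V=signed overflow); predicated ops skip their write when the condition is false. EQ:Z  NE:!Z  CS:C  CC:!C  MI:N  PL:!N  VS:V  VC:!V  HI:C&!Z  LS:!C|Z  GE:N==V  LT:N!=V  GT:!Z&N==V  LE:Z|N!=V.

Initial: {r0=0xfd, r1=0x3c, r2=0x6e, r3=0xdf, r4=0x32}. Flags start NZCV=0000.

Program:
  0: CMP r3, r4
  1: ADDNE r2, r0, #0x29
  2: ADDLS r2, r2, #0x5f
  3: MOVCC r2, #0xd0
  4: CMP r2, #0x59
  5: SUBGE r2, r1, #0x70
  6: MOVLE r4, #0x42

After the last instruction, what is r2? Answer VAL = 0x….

VAL = 0x26

0: ✓ CMP  NZCV=1010
1: ✓ ADDNE  r2←0x26
2: · ADDLS
3: · MOVCC
4: ✓ CMP  NZCV=1000
5: · SUBGE
6: ✓ MOVLE  r4←0x42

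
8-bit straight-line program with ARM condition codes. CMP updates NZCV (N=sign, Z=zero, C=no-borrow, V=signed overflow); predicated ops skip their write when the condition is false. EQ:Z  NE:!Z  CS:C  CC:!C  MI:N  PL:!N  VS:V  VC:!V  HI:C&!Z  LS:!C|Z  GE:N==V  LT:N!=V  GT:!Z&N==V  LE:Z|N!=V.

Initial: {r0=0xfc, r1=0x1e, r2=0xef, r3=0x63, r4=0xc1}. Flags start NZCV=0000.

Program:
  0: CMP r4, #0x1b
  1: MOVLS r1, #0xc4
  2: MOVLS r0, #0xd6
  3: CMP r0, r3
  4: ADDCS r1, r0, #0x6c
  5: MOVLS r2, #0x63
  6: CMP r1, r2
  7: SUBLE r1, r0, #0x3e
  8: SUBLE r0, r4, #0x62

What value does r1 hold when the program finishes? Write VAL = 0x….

0: ✓ CMP  NZCV=1010
1: · MOVLS
2: · MOVLS
3: ✓ CMP  NZCV=1010
4: ✓ ADDCS  r1←0x68
5: · MOVLS
6: ✓ CMP  NZCV=0000
7: · SUBLE
8: · SUBLE

VAL = 0x68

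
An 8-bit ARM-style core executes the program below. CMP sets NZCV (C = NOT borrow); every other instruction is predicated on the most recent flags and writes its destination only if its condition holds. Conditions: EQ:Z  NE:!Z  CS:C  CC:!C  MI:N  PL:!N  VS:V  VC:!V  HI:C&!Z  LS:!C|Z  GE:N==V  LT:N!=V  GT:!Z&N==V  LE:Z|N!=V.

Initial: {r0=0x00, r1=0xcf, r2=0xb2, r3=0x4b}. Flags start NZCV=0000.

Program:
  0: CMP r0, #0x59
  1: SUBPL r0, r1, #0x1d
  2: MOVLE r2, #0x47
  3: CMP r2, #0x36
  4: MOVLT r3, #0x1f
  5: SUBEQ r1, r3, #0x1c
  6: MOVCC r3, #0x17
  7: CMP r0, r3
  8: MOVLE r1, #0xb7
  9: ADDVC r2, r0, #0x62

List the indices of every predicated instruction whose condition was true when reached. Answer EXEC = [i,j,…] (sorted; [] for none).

0: ✓ CMP  NZCV=1000
1: · SUBPL
2: ✓ MOVLE  r2←0x47
3: ✓ CMP  NZCV=0010
4: · MOVLT
5: · SUBEQ
6: · MOVCC
7: ✓ CMP  NZCV=1000
8: ✓ MOVLE  r1←0xb7
9: ✓ ADDVC  r2←0x62

EXEC = [2,8,9]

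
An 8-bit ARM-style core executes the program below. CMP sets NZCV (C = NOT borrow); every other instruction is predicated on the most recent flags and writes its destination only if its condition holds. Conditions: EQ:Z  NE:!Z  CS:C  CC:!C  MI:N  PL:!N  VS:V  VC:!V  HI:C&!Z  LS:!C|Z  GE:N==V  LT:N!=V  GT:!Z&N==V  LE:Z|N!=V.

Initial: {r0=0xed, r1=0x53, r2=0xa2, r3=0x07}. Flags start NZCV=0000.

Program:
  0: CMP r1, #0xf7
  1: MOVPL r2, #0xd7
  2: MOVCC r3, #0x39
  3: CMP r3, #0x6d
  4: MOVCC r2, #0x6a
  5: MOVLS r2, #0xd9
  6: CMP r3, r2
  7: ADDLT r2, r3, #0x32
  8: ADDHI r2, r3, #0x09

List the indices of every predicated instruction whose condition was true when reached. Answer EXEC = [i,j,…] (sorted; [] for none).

[0] flags=0000 → (cmp)
[1] flags=0000 PL?T → r2=0xd7
[2] flags=0000 CC?T → r3=0x39
[3] flags=1000 → (cmp)
[4] flags=1000 CC?T → r2=0x6a
[5] flags=1000 LS?T → r2=0xd9
[6] flags=0000 → (cmp)
[7] flags=0000 LT?F → skip
[8] flags=0000 HI?F → skip

EXEC = [1,2,4,5]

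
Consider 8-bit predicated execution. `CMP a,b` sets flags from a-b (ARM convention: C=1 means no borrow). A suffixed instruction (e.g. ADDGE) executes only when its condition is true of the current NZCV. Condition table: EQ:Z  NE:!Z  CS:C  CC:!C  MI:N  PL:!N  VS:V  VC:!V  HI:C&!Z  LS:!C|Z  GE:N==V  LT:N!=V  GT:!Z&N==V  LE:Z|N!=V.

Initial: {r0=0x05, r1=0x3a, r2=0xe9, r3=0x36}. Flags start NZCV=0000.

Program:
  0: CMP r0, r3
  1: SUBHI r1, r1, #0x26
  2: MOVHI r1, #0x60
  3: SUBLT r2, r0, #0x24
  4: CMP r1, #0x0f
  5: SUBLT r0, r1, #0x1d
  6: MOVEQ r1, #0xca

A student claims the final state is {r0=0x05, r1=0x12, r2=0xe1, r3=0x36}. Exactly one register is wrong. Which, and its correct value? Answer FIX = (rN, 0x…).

FIX = (r1, 0x3a)

[0] flags=1000 → (cmp)
[1] flags=1000 HI?F → skip
[2] flags=1000 HI?F → skip
[3] flags=1000 LT?T → r2=0xe1
[4] flags=0010 → (cmp)
[5] flags=0010 LT?F → skip
[6] flags=0010 EQ?F → skip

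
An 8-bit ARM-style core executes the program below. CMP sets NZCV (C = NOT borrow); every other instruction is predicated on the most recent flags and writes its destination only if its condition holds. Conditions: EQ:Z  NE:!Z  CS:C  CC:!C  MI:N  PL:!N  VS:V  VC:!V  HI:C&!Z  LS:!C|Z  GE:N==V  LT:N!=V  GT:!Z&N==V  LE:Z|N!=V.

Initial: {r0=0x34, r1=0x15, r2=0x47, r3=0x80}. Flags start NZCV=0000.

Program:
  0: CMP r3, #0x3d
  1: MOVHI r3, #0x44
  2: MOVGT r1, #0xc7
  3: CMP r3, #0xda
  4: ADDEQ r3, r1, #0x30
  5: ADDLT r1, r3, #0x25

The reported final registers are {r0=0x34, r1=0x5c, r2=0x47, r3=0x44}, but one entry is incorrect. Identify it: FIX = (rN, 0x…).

0: ✓ CMP  NZCV=0011
1: ✓ MOVHI  r3←0x44
2: · MOVGT
3: ✓ CMP  NZCV=0000
4: · ADDEQ
5: · ADDLT

FIX = (r1, 0x15)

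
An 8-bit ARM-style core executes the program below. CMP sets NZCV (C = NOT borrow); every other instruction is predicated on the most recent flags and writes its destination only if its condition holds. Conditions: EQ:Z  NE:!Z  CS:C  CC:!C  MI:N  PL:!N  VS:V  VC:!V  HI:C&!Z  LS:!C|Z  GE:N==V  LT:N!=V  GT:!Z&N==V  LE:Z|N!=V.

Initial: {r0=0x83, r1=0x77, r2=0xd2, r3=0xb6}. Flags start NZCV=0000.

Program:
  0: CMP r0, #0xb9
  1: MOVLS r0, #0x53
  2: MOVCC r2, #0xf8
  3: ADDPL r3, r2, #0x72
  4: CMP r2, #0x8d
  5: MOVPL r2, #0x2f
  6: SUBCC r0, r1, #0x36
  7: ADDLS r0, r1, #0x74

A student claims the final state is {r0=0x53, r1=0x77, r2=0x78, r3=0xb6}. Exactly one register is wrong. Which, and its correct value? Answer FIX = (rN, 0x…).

FIX = (r2, 0x2f)

[0] flags=1000 → (cmp)
[1] flags=1000 LS?T → r0=0x53
[2] flags=1000 CC?T → r2=0xf8
[3] flags=1000 PL?F → skip
[4] flags=0010 → (cmp)
[5] flags=0010 PL?T → r2=0x2f
[6] flags=0010 CC?F → skip
[7] flags=0010 LS?F → skip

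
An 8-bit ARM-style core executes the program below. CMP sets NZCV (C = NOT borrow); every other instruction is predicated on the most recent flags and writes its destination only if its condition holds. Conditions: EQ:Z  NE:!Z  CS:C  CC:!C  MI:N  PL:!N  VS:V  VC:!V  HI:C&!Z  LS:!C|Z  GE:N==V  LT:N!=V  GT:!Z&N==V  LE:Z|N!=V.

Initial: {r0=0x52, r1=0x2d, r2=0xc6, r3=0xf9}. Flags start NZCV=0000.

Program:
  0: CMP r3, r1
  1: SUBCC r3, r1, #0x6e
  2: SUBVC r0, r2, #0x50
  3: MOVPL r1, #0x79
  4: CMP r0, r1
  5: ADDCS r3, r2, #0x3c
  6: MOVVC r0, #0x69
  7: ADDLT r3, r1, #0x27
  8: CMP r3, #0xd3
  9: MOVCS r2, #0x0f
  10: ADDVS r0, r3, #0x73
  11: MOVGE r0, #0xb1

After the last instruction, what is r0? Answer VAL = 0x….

[0] flags=1010 → (cmp)
[1] flags=1010 CC?F → skip
[2] flags=1010 VC?T → r0=0x76
[3] flags=1010 PL?F → skip
[4] flags=0010 → (cmp)
[5] flags=0010 CS?T → r3=0x02
[6] flags=0010 VC?T → r0=0x69
[7] flags=0010 LT?F → skip
[8] flags=0000 → (cmp)
[9] flags=0000 CS?F → skip
[10] flags=0000 VS?F → skip
[11] flags=0000 GE?T → r0=0xb1

VAL = 0xb1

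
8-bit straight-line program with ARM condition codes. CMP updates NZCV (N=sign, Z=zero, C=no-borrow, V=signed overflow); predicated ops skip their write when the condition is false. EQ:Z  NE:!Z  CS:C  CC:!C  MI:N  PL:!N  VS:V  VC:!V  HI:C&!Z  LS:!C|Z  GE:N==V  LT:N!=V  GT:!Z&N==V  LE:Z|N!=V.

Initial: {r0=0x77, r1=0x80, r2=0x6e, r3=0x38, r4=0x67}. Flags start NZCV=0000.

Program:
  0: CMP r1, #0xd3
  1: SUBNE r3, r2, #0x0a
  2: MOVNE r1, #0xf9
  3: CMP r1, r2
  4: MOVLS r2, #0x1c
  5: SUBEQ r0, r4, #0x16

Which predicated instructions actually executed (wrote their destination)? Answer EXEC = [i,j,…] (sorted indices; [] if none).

[0] flags=1000 → (cmp)
[1] flags=1000 NE?T → r3=0x64
[2] flags=1000 NE?T → r1=0xf9
[3] flags=1010 → (cmp)
[4] flags=1010 LS?F → skip
[5] flags=1010 EQ?F → skip

EXEC = [1,2]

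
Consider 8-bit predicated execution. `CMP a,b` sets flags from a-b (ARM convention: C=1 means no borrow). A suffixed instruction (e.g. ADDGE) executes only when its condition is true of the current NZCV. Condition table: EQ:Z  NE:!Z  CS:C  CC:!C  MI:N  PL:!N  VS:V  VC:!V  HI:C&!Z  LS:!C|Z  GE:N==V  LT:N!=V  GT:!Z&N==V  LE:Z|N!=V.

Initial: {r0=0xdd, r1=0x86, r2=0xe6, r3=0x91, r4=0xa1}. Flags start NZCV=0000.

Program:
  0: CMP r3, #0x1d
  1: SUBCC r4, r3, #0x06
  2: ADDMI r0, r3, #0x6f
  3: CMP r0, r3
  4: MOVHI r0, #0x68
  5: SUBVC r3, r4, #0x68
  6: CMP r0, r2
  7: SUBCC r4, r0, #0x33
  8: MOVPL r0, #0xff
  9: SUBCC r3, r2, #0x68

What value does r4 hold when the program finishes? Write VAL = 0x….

[0] flags=0011 → (cmp)
[1] flags=0011 CC?F → skip
[2] flags=0011 MI?F → skip
[3] flags=0010 → (cmp)
[4] flags=0010 HI?T → r0=0x68
[5] flags=0010 VC?T → r3=0x39
[6] flags=1001 → (cmp)
[7] flags=1001 CC?T → r4=0x35
[8] flags=1001 PL?F → skip
[9] flags=1001 CC?T → r3=0x7e

VAL = 0x35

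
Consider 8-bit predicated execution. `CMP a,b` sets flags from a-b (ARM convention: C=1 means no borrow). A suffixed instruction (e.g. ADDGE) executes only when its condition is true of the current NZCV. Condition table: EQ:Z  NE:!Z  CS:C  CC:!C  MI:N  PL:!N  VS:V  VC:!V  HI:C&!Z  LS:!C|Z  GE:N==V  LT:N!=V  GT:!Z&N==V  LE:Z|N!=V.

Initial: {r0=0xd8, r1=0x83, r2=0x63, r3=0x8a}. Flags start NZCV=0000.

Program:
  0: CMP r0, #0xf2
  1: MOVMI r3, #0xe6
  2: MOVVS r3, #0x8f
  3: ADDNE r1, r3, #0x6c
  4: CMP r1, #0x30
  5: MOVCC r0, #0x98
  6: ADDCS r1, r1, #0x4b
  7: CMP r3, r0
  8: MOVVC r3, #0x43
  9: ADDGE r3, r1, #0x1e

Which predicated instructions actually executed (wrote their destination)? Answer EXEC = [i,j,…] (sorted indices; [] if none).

EXEC = [1,3,6,8,9]

[0] flags=1000 → (cmp)
[1] flags=1000 MI?T → r3=0xe6
[2] flags=1000 VS?F → skip
[3] flags=1000 NE?T → r1=0x52
[4] flags=0010 → (cmp)
[5] flags=0010 CC?F → skip
[6] flags=0010 CS?T → r1=0x9d
[7] flags=0010 → (cmp)
[8] flags=0010 VC?T → r3=0x43
[9] flags=0010 GE?T → r3=0xbb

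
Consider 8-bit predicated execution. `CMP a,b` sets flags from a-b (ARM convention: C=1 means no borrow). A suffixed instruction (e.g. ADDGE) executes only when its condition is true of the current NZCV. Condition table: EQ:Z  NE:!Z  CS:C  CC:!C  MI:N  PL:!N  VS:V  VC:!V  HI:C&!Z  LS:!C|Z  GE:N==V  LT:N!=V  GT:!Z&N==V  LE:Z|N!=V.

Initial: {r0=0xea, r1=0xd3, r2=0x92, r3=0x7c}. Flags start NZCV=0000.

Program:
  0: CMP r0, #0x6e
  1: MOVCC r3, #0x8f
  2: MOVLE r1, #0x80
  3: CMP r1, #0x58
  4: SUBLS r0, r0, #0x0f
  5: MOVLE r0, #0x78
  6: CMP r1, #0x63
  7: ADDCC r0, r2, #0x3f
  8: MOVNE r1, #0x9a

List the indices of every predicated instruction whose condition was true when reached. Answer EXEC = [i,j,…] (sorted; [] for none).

EXEC = [2,5,8]

[0] flags=0011 → (cmp)
[1] flags=0011 CC?F → skip
[2] flags=0011 LE?T → r1=0x80
[3] flags=0011 → (cmp)
[4] flags=0011 LS?F → skip
[5] flags=0011 LE?T → r0=0x78
[6] flags=0011 → (cmp)
[7] flags=0011 CC?F → skip
[8] flags=0011 NE?T → r1=0x9a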